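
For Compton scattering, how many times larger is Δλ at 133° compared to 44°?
133° produces the larger shift by a factor of 5.993

Calculate both shifts using Δλ = λ_C(1 - cos θ):

For θ₁ = 44°:
Δλ₁ = 2.4263 × (1 - cos(44°))
Δλ₁ = 2.4263 × 0.2807
Δλ₁ = 0.6810 pm

For θ₂ = 133°:
Δλ₂ = 2.4263 × (1 - cos(133°))
Δλ₂ = 2.4263 × 1.6820
Δλ₂ = 4.0810 pm

The 133° angle produces the larger shift.
Ratio: 4.0810/0.6810 = 5.993

(Intermediate values are shown rounded; full precision is carried through to the final answer.)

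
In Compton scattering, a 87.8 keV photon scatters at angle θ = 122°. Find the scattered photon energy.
69.5241 keV

First convert energy to wavelength:
λ = hc/E, with hc ≈ 1239.842 keV·pm (i.e. 1239.842 eV·nm)

For E = 87.8 keV = 87800 eV:
λ = 1239.842 keV·pm / 87.8 keV
λ = 14.1212 pm

Calculate the Compton shift:
Δλ = λ_C(1 - cos(122°)) = 2.4263 × 1.5299
Δλ = 3.7121 pm

Final wavelength:
λ' = 14.1212 + 3.7121 = 17.8333 pm

Final energy:
E' = hc/λ' = 1239.842 / 17.8333 = 69.5241 keV

(Intermediate values are shown rounded; full precision is carried through to the final answer.)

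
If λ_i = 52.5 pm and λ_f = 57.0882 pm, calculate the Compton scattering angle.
153.00°

First find the wavelength shift:
Δλ = λ' - λ = 57.0882 - 52.5 = 4.5882 pm

Using Δλ = λ_C(1 - cos θ), with λ_C = h/(m_e·c) ≈ 2.42631024 pm:
cos θ = 1 - Δλ/λ_C
cos θ = 1 - 4.5882/2.42631024
cos θ = -0.891020

θ = arccos(-0.891020)
θ = 153.00°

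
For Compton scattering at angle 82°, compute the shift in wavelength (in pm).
2.0886 pm

Using the Compton scattering formula:
Δλ = λ_C(1 - cos θ)

where λ_C = h/(m_e·c) ≈ 2.4263 pm is the Compton wavelength of an electron.

For θ = 82°:
cos(82°) = 0.1392
1 - cos(82°) = 0.8608

Δλ = 2.4263 × 0.8608
Δλ = 2.0886 pm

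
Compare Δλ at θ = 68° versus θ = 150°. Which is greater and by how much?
150° produces the larger shift by a factor of 2.984

Calculate both shifts using Δλ = λ_C(1 - cos θ):

For θ₁ = 68°:
Δλ₁ = 2.4263 × (1 - cos(68°))
Δλ₁ = 2.4263 × 0.6254
Δλ₁ = 1.5174 pm

For θ₂ = 150°:
Δλ₂ = 2.4263 × (1 - cos(150°))
Δλ₂ = 2.4263 × 1.8660
Δλ₂ = 4.5276 pm

The 150° angle produces the larger shift.
Ratio: 4.5276/1.5174 = 2.984

(Intermediate values are shown rounded; full precision is carried through to the final answer.)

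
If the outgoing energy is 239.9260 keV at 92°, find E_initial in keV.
466.7000 keV

Convert final energy to wavelength (hc ≈ 1239.842 keV·pm):
λ' = hc/E' = 1239.842 / 239.9260 = 5.1676 pm

Calculate the Compton shift:
Δλ = λ_C(1 - cos(92°))
Δλ = 2.4263 × (1 - cos(92°))
Δλ = 2.5110 pm

Initial wavelength:
λ = λ' - Δλ = 5.1676 - 2.5110 = 2.6566 pm

Initial energy:
E = hc/λ = 1239.842 / 2.6566 = 466.7000 keV

(Intermediate values are shown rounded; full precision is carried through to the final answer.)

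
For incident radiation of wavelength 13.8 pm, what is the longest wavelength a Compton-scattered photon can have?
18.6526 pm (at θ = 180°)

The Compton shift is Δλ = λ_C(1 − cos θ).

Since cos θ ranges from −1 to 1, the factor (1 − cos θ) ranges from 0 to 2; the maximum shift occurs at θ = 180° (backscattering):
Δλ_max = 2λ_C = 2 × 2.4263 pm = 4.8526 pm

Maximum scattered wavelength:
λ'_max = λ₀ + Δλ_max = 13.8 + 4.8526 = 18.6526 pm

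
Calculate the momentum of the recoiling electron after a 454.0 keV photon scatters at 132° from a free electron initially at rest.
3.1646e-22 kg·m/s

The electron is initially at rest, so by conservation of momentum:
p⃗_e = p⃗₀ − p⃗'  (incident photon momentum minus scattered photon momentum)

Photon momentum magnitudes (p = h/λ = E/c):
λ₀ = hc/E₀ = 2.7309 pm → p₀ = h/λ₀ = 2.4263e-22 kg·m/s
Δλ = λ_C(1 − cos 132°) = 4.0498 pm
λ' = 6.7808 pm → p' = h/λ' = 9.7719e-23 kg·m/s

The scattered photon makes angle θ = 132° with the incident direction, so by the law of cosines:
|p⃗_e|² = p₀² + p'² − 2p₀p'cos θ
|p⃗_e|² = (2.4263e-22)² + (9.7719e-23)² − 2·2.4263e-22·9.7719e-23·cos(132°)
|p⃗_e| = 3.1646e-22 kg·m/s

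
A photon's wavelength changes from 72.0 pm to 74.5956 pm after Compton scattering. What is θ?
94.00°

First find the wavelength shift:
Δλ = λ' - λ = 74.5956 - 72.0 = 2.5956 pm

Using Δλ = λ_C(1 - cos θ), with λ_C = h/(m_e·c) ≈ 2.42631024 pm:
cos θ = 1 - Δλ/λ_C
cos θ = 1 - 2.5956/2.42631024
cos θ = -0.069773

θ = arccos(-0.069773)
θ = 94.00°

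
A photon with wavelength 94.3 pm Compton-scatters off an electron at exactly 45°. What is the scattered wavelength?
95.0106 pm

Using the Compton formula: λ' = λ + λ_C(1 − cos θ)

For θ = 45°, cos θ = √2/2 (exact) ≈ 0.7071, so:
1 − cos 45° = 1 − (√2/2) ≈ 0.2929

Δλ = λ_C × 0.2929 = 2.4263 × 0.2929 = 0.7106 pm

λ' = 94.3 + 0.7106 = 95.0106 pm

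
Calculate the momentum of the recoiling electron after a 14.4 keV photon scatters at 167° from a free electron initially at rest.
1.4890e-23 kg·m/s

The electron is initially at rest, so by conservation of momentum:
p⃗_e = p⃗₀ − p⃗'  (incident photon momentum minus scattered photon momentum)

Photon momentum magnitudes (p = h/λ = E/c):
λ₀ = hc/E₀ = 86.1001 pm → p₀ = h/λ₀ = 7.6958e-24 kg·m/s
Δλ = λ_C(1 − cos 167°) = 4.7904 pm
λ' = 90.8906 pm → p' = h/λ' = 7.2902e-24 kg·m/s

The scattered photon makes angle θ = 167° with the incident direction, so by the law of cosines:
|p⃗_e|² = p₀² + p'² − 2p₀p'cos θ
|p⃗_e|² = (7.6958e-24)² + (7.2902e-24)² − 2·7.6958e-24·7.2902e-24·cos(167°)
|p⃗_e| = 1.4890e-23 kg·m/s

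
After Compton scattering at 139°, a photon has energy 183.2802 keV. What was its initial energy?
494.4997 keV

Convert final energy to wavelength (hc ≈ 1239.842 keV·pm):
λ' = hc/E' = 1239.842 / 183.2802 = 6.7647 pm

Calculate the Compton shift:
Δλ = λ_C(1 - cos(139°))
Δλ = 2.4263 × (1 - cos(139°))
Δλ = 4.2575 pm

Initial wavelength:
λ = λ' - Δλ = 6.7647 - 4.2575 = 2.5073 pm

Initial energy:
E = hc/λ = 1239.842 / 2.5073 = 494.4997 keV

(Intermediate values are shown rounded; full precision is carried through to the final answer.)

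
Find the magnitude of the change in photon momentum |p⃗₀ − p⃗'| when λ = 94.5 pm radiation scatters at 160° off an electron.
1.3483e-23 kg·m/s

Photon momentum magnitude is p = h/λ.

Initial momentum:
p₀ = h/λ = 6.6261e-34/9.4500e-11 = 7.0117e-24 kg·m/s

After scattering:
λ' = λ + Δλ = 94.5 + 4.7063 = 99.2063 pm
p' = h/λ' = 6.6261e-34/9.9206e-11 = 6.6791e-24 kg·m/s

Momentum is a vector; the scattered photon's direction makes angle θ = 160° with the incident direction. The magnitude of the vector change Δp⃗ = p⃗₀ − p⃗' is found from the law of cosines:
|Δp⃗|² = p₀² + p'² − 2p₀p'cos θ
|Δp⃗|² = (7.0117e-24)² + (6.6791e-24)² − 2·7.0117e-24·6.6791e-24·cos(160°)
|Δp⃗| = 1.3483e-23 kg·m/s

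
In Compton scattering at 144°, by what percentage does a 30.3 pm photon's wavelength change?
14.4859%

Calculate the Compton shift:
Δλ = λ_C(1 - cos(144°))
Δλ = 2.4263 × (1 - cos(144°))
Δλ = 2.4263 × 1.8090
Δλ = 4.3892 pm

Percentage change:
(Δλ/λ₀) × 100 = (4.3892/30.3) × 100
= 14.4859%

(Intermediate values are shown rounded; full precision is carried through to the final answer.)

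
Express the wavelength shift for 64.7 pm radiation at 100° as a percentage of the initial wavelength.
4.4013%

Calculate the Compton shift:
Δλ = λ_C(1 - cos(100°))
Δλ = 2.4263 × (1 - cos(100°))
Δλ = 2.4263 × 1.1736
Δλ = 2.8476 pm

Percentage change:
(Δλ/λ₀) × 100 = (2.8476/64.7) × 100
= 4.4013%

(Intermediate values are shown rounded; full precision is carried through to the final answer.)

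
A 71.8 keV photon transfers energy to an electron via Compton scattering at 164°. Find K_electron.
15.5117 keV

By energy conservation: K_e = E_initial - E_final

First find the scattered photon energy:
Initial wavelength: λ = hc/E = 17.2680 pm
Compton shift: Δλ = λ_C(1 - cos(164°)) = 4.7586 pm
Final wavelength: λ' = 17.2680 + 4.7586 = 22.0266 pm
Final photon energy: E' = hc/λ' = 56.2883 keV

Electron kinetic energy:
K_e = E - E' = 71.8000 - 56.2883 = 15.5117 keV

(Intermediate values are shown rounded; full precision is carried through to the final answer.)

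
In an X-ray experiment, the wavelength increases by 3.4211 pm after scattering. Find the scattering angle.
114.20°

From the Compton formula Δλ = λ_C(1 - cos θ), we can solve for θ:

cos θ = 1 - Δλ/λ_C

Given:
- Δλ = 3.4211 pm
- λ_C = h/(m_e·c) ≈ 2.42631024 pm

cos θ = 1 - 3.4211/2.42631024
cos θ = 1 - 1.410001
cos θ = -0.410001

θ = arccos(-0.410001)
θ = 114.20°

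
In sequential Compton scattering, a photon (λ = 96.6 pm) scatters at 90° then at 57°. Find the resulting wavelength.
100.1312 pm

Apply Compton shift twice:

First scattering at θ₁ = 90°:
Δλ₁ = λ_C(1 - cos(90°))
Δλ₁ = 2.4263 × 1.0000
Δλ₁ = 2.4263 pm

After first scattering:
λ₁ = 96.6 + 2.4263 = 99.0263 pm

Second scattering at θ₂ = 57°:
Δλ₂ = λ_C(1 - cos(57°))
Δλ₂ = 2.4263 × 0.4554
Δλ₂ = 1.1048 pm

Final wavelength:
λ₂ = 99.0263 + 1.1048 = 100.1312 pm

Total shift: Δλ_total = 2.4263 + 1.1048 = 3.5312 pm

(Intermediate values are shown rounded; full precision is carried through to the final answer.)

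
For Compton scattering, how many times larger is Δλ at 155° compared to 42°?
155° produces the larger shift by a factor of 7.422

Calculate both shifts using Δλ = λ_C(1 - cos θ):

For θ₁ = 42°:
Δλ₁ = 2.4263 × (1 - cos(42°))
Δλ₁ = 2.4263 × 0.2569
Δλ₁ = 0.6232 pm

For θ₂ = 155°:
Δλ₂ = 2.4263 × (1 - cos(155°))
Δλ₂ = 2.4263 × 1.9063
Δλ₂ = 4.6253 pm

The 155° angle produces the larger shift.
Ratio: 4.6253/0.6232 = 7.422

(Intermediate values are shown rounded; full precision is carried through to the final answer.)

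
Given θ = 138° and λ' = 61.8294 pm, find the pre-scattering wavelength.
57.6000 pm

From λ' = λ + Δλ, we have λ = λ' - Δλ

First calculate the Compton shift:
Δλ = λ_C(1 - cos θ)
Δλ = 2.4263 × (1 - cos(138°))
Δλ = 2.4263 × 1.7431
Δλ = 4.2294 pm

Initial wavelength:
λ = λ' - Δλ
λ = 61.8294 - 4.2294
λ = 57.6000 pm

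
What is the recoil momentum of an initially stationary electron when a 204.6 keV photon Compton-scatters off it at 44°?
7.8455e-23 kg·m/s

The electron is initially at rest, so by conservation of momentum:
p⃗_e = p⃗₀ − p⃗'  (incident photon momentum minus scattered photon momentum)

Photon momentum magnitudes (p = h/λ = E/c):
λ₀ = hc/E₀ = 6.0598 pm → p₀ = h/λ₀ = 1.0934e-22 kg·m/s
Δλ = λ_C(1 − cos 44°) = 0.6810 pm
λ' = 6.7408 pm → p' = h/λ' = 9.8298e-23 kg·m/s

The scattered photon makes angle θ = 44° with the incident direction, so by the law of cosines:
|p⃗_e|² = p₀² + p'² − 2p₀p'cos θ
|p⃗_e|² = (1.0934e-22)² + (9.8298e-23)² − 2·1.0934e-22·9.8298e-23·cos(44°)
|p⃗_e| = 7.8455e-23 kg·m/s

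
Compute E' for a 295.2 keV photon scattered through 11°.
292.0997 keV

First convert energy to wavelength:
λ = hc/E, with hc ≈ 1239.842 keV·pm (i.e. 1239.842 eV·nm)

For E = 295.2 keV = 295200 eV:
λ = 1239.842 keV·pm / 295.2 keV
λ = 4.2000 pm

Calculate the Compton shift:
Δλ = λ_C(1 - cos(11°)) = 2.4263 × 0.0184
Δλ = 0.0446 pm

Final wavelength:
λ' = 4.2000 + 0.0446 = 4.2446 pm

Final energy:
E' = hc/λ' = 1239.842 / 4.2446 = 292.0997 keV

(Intermediate values are shown rounded; full precision is carried through to the final answer.)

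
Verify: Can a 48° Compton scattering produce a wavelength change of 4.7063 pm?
No, inconsistent

Calculate the expected shift for θ = 48°:

Δλ_expected = λ_C(1 - cos(48°))
Δλ_expected = 2.4263 × (1 - cos(48°))
Δλ_expected = 2.4263 × 0.3309
Δλ_expected = 0.8028 pm

Given shift: 4.7063 pm
Expected shift: 0.8028 pm
Difference: 3.9035 pm

The values do not match. The given shift corresponds to θ ≈ 160.0°, not 48°.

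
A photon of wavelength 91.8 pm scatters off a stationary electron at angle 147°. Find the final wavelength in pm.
96.2612 pm

Using the Compton scattering formula:
λ' = λ + Δλ = λ + λ_C(1 - cos θ)

Given:
- Initial wavelength λ = 91.8 pm
- Scattering angle θ = 147°
- Compton wavelength λ_C ≈ 2.4263 pm

Calculate the shift:
Δλ = 2.4263 × (1 - cos(147°))
Δλ = 2.4263 × 1.8387
Δλ = 4.4612 pm

Final wavelength:
λ' = 91.8 + 4.4612 = 96.2612 pm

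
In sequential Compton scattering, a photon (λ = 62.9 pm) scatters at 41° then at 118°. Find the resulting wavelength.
67.0605 pm

Apply Compton shift twice:

First scattering at θ₁ = 41°:
Δλ₁ = λ_C(1 - cos(41°))
Δλ₁ = 2.4263 × 0.2453
Δλ₁ = 0.5952 pm

After first scattering:
λ₁ = 62.9 + 0.5952 = 63.4952 pm

Second scattering at θ₂ = 118°:
Δλ₂ = λ_C(1 - cos(118°))
Δλ₂ = 2.4263 × 1.4695
Δλ₂ = 3.5654 pm

Final wavelength:
λ₂ = 63.4952 + 3.5654 = 67.0605 pm

Total shift: Δλ_total = 0.5952 + 3.5654 = 4.1605 pm

(Intermediate values are shown rounded; full precision is carried through to the final answer.)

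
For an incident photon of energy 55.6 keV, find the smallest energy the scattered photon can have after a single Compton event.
45.6631 keV (at θ = 180°)

The scattered photon has minimum energy when its wavelength is maximum, i.e., when the Compton shift Δλ = λ_C(1 − cos θ) is maximum. This occurs at θ = 180° (backscattering), giving Δλ_max = 2λ_C = 4.8526 pm.

Initial wavelength: λ₀ = hc/E₀ = 22.2993 pm
Maximum final wavelength: λ'_max = λ₀ + 2λ_C = 22.2993 + 4.8526 = 27.1519 pm
Minimum final energy: E'_min = hc/λ'_max = 45.6631 keV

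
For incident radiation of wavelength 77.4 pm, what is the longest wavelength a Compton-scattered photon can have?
82.2526 pm (at θ = 180°)

The Compton shift is Δλ = λ_C(1 − cos θ).

Since cos θ ranges from −1 to 1, the factor (1 − cos θ) ranges from 0 to 2; the maximum shift occurs at θ = 180° (backscattering):
Δλ_max = 2λ_C = 2 × 2.4263 pm = 4.8526 pm

Maximum scattered wavelength:
λ'_max = λ₀ + Δλ_max = 77.4 + 4.8526 = 82.2526 pm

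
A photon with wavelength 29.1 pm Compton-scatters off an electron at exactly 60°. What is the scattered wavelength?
30.3132 pm

Using the Compton formula: λ' = λ + λ_C(1 − cos θ)

For θ = 60°, cos θ = 1/2 (exact) = 0.5000, so:
1 − cos 60° = 1 − (1/2) = 0.5000

Δλ = λ_C × 0.5000 = 2.4263 × 0.5000 = 1.2132 pm

λ' = 29.1 + 1.2132 = 30.3132 pm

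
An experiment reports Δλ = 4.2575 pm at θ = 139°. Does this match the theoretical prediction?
Yes, consistent

Calculate the expected shift for θ = 139°:

Δλ_expected = λ_C(1 - cos(139°))
Δλ_expected = 2.4263 × (1 - cos(139°))
Δλ_expected = 2.4263 × 1.7547
Δλ_expected = 4.2575 pm

Given shift: 4.2575 pm
Expected shift: 4.2575 pm
Difference: 0.0000 pm

The values match. This is consistent with Compton scattering at the stated angle.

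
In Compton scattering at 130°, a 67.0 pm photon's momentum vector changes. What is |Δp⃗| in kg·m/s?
1.7424e-23 kg·m/s

Photon momentum magnitude is p = h/λ.

Initial momentum:
p₀ = h/λ = 6.6261e-34/6.7000e-11 = 9.8897e-24 kg·m/s

After scattering:
λ' = λ + Δλ = 67.0 + 3.9859 = 70.9859 pm
p' = h/λ' = 6.6261e-34/7.0986e-11 = 9.3343e-24 kg·m/s

Momentum is a vector; the scattered photon's direction makes angle θ = 130° with the incident direction. The magnitude of the vector change Δp⃗ = p⃗₀ − p⃗' is found from the law of cosines:
|Δp⃗|² = p₀² + p'² − 2p₀p'cos θ
|Δp⃗|² = (9.8897e-24)² + (9.3343e-24)² − 2·9.8897e-24·9.3343e-24·cos(130°)
|Δp⃗| = 1.7424e-23 kg·m/s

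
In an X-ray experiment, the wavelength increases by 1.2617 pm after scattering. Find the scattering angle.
61.32°

From the Compton formula Δλ = λ_C(1 - cos θ), we can solve for θ:

cos θ = 1 - Δλ/λ_C

Given:
- Δλ = 1.2617 pm
- λ_C = h/(m_e·c) ≈ 2.42631024 pm

cos θ = 1 - 1.2617/2.42631024
cos θ = 1 - 0.520008
cos θ = 0.479992

θ = arccos(0.479992)
θ = 61.32°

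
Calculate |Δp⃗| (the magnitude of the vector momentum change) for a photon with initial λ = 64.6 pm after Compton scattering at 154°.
1.9324e-23 kg·m/s

Photon momentum magnitude is p = h/λ.

Initial momentum:
p₀ = h/λ = 6.6261e-34/6.4600e-11 = 1.0257e-23 kg·m/s

After scattering:
λ' = λ + Δλ = 64.6 + 4.6071 = 69.2071 pm
p' = h/λ' = 6.6261e-34/6.9207e-11 = 9.5743e-24 kg·m/s

Momentum is a vector; the scattered photon's direction makes angle θ = 154° with the incident direction. The magnitude of the vector change Δp⃗ = p⃗₀ − p⃗' is found from the law of cosines:
|Δp⃗|² = p₀² + p'² − 2p₀p'cos θ
|Δp⃗|² = (1.0257e-23)² + (9.5743e-24)² − 2·1.0257e-23·9.5743e-24·cos(154°)
|Δp⃗| = 1.9324e-23 kg·m/s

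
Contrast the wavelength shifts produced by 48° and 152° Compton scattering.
152° produces the larger shift by a factor of 5.691

Calculate both shifts using Δλ = λ_C(1 - cos θ):

For θ₁ = 48°:
Δλ₁ = 2.4263 × (1 - cos(48°))
Δλ₁ = 2.4263 × 0.3309
Δλ₁ = 0.8028 pm

For θ₂ = 152°:
Δλ₂ = 2.4263 × (1 - cos(152°))
Δλ₂ = 2.4263 × 1.8829
Δλ₂ = 4.5686 pm

The 152° angle produces the larger shift.
Ratio: 4.5686/0.8028 = 5.691

(Intermediate values are shown rounded; full precision is carried through to the final answer.)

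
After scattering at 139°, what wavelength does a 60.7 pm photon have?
64.9575 pm

Using the Compton scattering formula:
λ' = λ + Δλ = λ + λ_C(1 - cos θ)

Given:
- Initial wavelength λ = 60.7 pm
- Scattering angle θ = 139°
- Compton wavelength λ_C ≈ 2.4263 pm

Calculate the shift:
Δλ = 2.4263 × (1 - cos(139°))
Δλ = 2.4263 × 1.7547
Δλ = 4.2575 pm

Final wavelength:
λ' = 60.7 + 4.2575 = 64.9575 pm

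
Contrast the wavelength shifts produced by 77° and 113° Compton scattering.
113° produces the larger shift by a factor of 1.794

Calculate both shifts using Δλ = λ_C(1 - cos θ):

For θ₁ = 77°:
Δλ₁ = 2.4263 × (1 - cos(77°))
Δλ₁ = 2.4263 × 0.7750
Δλ₁ = 1.8805 pm

For θ₂ = 113°:
Δλ₂ = 2.4263 × (1 - cos(113°))
Δλ₂ = 2.4263 × 1.3907
Δλ₂ = 3.3743 pm

The 113° angle produces the larger shift.
Ratio: 3.3743/1.8805 = 1.794

(Intermediate values are shown rounded; full precision is carried through to the final answer.)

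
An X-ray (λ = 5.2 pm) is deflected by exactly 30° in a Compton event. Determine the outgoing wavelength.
5.5251 pm

Using the Compton formula: λ' = λ + λ_C(1 − cos θ)

For θ = 30°, cos θ = √3/2 (exact) ≈ 0.8660, so:
1 − cos 30° = 1 − (√3/2) ≈ 0.1340

Δλ = λ_C × 0.1340 = 2.4263 × 0.1340 = 0.3251 pm

λ' = 5.2 + 0.3251 = 5.5251 pm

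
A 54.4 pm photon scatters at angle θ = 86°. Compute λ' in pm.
56.6571 pm

Using the Compton scattering formula:
λ' = λ + Δλ = λ + λ_C(1 - cos θ)

Given:
- Initial wavelength λ = 54.4 pm
- Scattering angle θ = 86°
- Compton wavelength λ_C ≈ 2.4263 pm

Calculate the shift:
Δλ = 2.4263 × (1 - cos(86°))
Δλ = 2.4263 × 0.9302
Δλ = 2.2571 pm

Final wavelength:
λ' = 54.4 + 2.2571 = 56.6571 pm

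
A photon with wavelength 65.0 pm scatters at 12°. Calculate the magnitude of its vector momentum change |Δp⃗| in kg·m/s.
2.1303e-24 kg·m/s

Photon momentum magnitude is p = h/λ.

Initial momentum:
p₀ = h/λ = 6.6261e-34/6.5000e-11 = 1.0194e-23 kg·m/s

After scattering:
λ' = λ + Δλ = 65.0 + 0.0530 = 65.0530 pm
p' = h/λ' = 6.6261e-34/6.5053e-11 = 1.0186e-23 kg·m/s

Momentum is a vector; the scattered photon's direction makes angle θ = 12° with the incident direction. The magnitude of the vector change Δp⃗ = p⃗₀ − p⃗' is found from the law of cosines:
|Δp⃗|² = p₀² + p'² − 2p₀p'cos θ
|Δp⃗|² = (1.0194e-23)² + (1.0186e-23)² − 2·1.0194e-23·1.0186e-23·cos(12°)
|Δp⃗| = 2.1303e-24 kg·m/s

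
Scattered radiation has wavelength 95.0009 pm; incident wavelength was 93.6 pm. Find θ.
65.00°

First find the wavelength shift:
Δλ = λ' - λ = 95.0009 - 93.6 = 1.4009 pm

Using Δλ = λ_C(1 - cos θ), with λ_C = h/(m_e·c) ≈ 2.42631024 pm:
cos θ = 1 - Δλ/λ_C
cos θ = 1 - 1.4009/2.42631024
cos θ = 0.422621

θ = arccos(0.422621)
θ = 65.00°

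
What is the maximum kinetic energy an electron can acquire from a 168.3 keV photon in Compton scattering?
66.8356 keV

Maximum energy transfer occurs at θ = 180° (backscattering).

Initial photon: E₀ = 168.3 keV → λ₀ = 7.3669 pm

Maximum Compton shift (at 180°):
Δλ_max = 2λ_C = 2 × 2.4263 = 4.8526 pm

Final wavelength:
λ' = 7.3669 + 4.8526 = 12.2195 pm

Minimum photon energy (maximum energy to electron):
E'_min = hc/λ' = 101.4644 keV

Maximum electron kinetic energy:
K_max = E₀ - E'_min = 168.3000 - 101.4644 = 66.8356 keV

(Intermediate values are shown rounded; full precision is carried through to the final answer.)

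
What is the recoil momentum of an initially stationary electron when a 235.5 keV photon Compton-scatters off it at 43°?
8.8122e-23 kg·m/s

The electron is initially at rest, so by conservation of momentum:
p⃗_e = p⃗₀ − p⃗'  (incident photon momentum minus scattered photon momentum)

Photon momentum magnitudes (p = h/λ = E/c):
λ₀ = hc/E₀ = 5.2647 pm → p₀ = h/λ₀ = 1.2586e-22 kg·m/s
Δλ = λ_C(1 − cos 43°) = 0.6518 pm
λ' = 5.9165 pm → p' = h/λ' = 1.1199e-22 kg·m/s

The scattered photon makes angle θ = 43° with the incident direction, so by the law of cosines:
|p⃗_e|² = p₀² + p'² − 2p₀p'cos θ
|p⃗_e|² = (1.2586e-22)² + (1.1199e-22)² − 2·1.2586e-22·1.1199e-22·cos(43°)
|p⃗_e| = 8.8122e-23 kg·m/s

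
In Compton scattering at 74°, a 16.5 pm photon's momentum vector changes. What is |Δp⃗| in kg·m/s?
4.6112e-23 kg·m/s

Photon momentum magnitude is p = h/λ.

Initial momentum:
p₀ = h/λ = 6.6261e-34/1.6500e-11 = 4.0158e-23 kg·m/s

After scattering:
λ' = λ + Δλ = 16.5 + 1.7575 = 18.2575 pm
p' = h/λ' = 6.6261e-34/1.8258e-11 = 3.6292e-23 kg·m/s

Momentum is a vector; the scattered photon's direction makes angle θ = 74° with the incident direction. The magnitude of the vector change Δp⃗ = p⃗₀ − p⃗' is found from the law of cosines:
|Δp⃗|² = p₀² + p'² − 2p₀p'cos θ
|Δp⃗|² = (4.0158e-23)² + (3.6292e-23)² − 2·4.0158e-23·3.6292e-23·cos(74°)
|Δp⃗| = 4.6112e-23 kg·m/s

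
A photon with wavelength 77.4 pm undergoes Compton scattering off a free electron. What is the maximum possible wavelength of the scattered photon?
82.2526 pm (at θ = 180°)

The Compton shift is Δλ = λ_C(1 − cos θ).

Since cos θ ranges from −1 to 1, the factor (1 − cos θ) ranges from 0 to 2; the maximum shift occurs at θ = 180° (backscattering):
Δλ_max = 2λ_C = 2 × 2.4263 pm = 4.8526 pm

Maximum scattered wavelength:
λ'_max = λ₀ + Δλ_max = 77.4 + 4.8526 = 82.2526 pm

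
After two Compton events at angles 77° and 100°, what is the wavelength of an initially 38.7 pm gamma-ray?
43.4281 pm

Apply Compton shift twice:

First scattering at θ₁ = 77°:
Δλ₁ = λ_C(1 - cos(77°))
Δλ₁ = 2.4263 × 0.7750
Δλ₁ = 1.8805 pm

After first scattering:
λ₁ = 38.7 + 1.8805 = 40.5805 pm

Second scattering at θ₂ = 100°:
Δλ₂ = λ_C(1 - cos(100°))
Δλ₂ = 2.4263 × 1.1736
Δλ₂ = 2.8476 pm

Final wavelength:
λ₂ = 40.5805 + 2.8476 = 43.4281 pm

Total shift: Δλ_total = 1.8805 + 2.8476 = 4.7281 pm

(Intermediate values are shown rounded; full precision is carried through to the final answer.)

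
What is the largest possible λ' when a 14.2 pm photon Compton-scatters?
19.0526 pm (at θ = 180°)

The Compton shift is Δλ = λ_C(1 − cos θ).

Since cos θ ranges from −1 to 1, the factor (1 − cos θ) ranges from 0 to 2; the maximum shift occurs at θ = 180° (backscattering):
Δλ_max = 2λ_C = 2 × 2.4263 pm = 4.8526 pm

Maximum scattered wavelength:
λ'_max = λ₀ + Δλ_max = 14.2 + 4.8526 = 19.0526 pm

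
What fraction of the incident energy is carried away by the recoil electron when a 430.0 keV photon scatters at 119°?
0.5554 (or 55.54%)

Calculate initial and final photon energies:

Initial: E₀ = 430.0 keV → λ₀ = 2.8834 pm
Compton shift: Δλ = 3.6026 pm
Final wavelength: λ' = 6.4860 pm
Final energy: E' = 191.1578 keV

Fractional energy loss:
(E₀ - E')/E₀ = (430.0000 - 191.1578)/430.0000
= 238.8422/430.0000
= 0.5554
= 55.54%

(Intermediate values are shown rounded; full precision is carried through to the final answer.)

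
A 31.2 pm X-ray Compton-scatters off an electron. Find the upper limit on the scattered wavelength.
36.0526 pm (at θ = 180°)

The Compton shift is Δλ = λ_C(1 − cos θ).

Since cos θ ranges from −1 to 1, the factor (1 − cos θ) ranges from 0 to 2; the maximum shift occurs at θ = 180° (backscattering):
Δλ_max = 2λ_C = 2 × 2.4263 pm = 4.8526 pm

Maximum scattered wavelength:
λ'_max = λ₀ + Δλ_max = 31.2 + 4.8526 = 36.0526 pm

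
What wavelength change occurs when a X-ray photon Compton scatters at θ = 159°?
4.6915 pm

Using the Compton scattering formula:
Δλ = λ_C(1 - cos θ)

where λ_C = h/(m_e·c) ≈ 2.4263 pm is the Compton wavelength of an electron.

For θ = 159°:
cos(159°) = -0.9336
1 - cos(159°) = 1.9336

Δλ = 2.4263 × 1.9336
Δλ = 4.6915 pm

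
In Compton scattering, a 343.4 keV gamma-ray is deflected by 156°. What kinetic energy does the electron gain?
193.1770 keV

By energy conservation: K_e = E_initial - E_final

First find the scattered photon energy:
Initial wavelength: λ = hc/E = 3.6105 pm
Compton shift: Δλ = λ_C(1 - cos(156°)) = 4.6429 pm
Final wavelength: λ' = 3.6105 + 4.6429 = 8.2533 pm
Final photon energy: E' = hc/λ' = 150.2230 keV

Electron kinetic energy:
K_e = E - E' = 343.4000 - 150.2230 = 193.1770 keV

(Intermediate values are shown rounded; full precision is carried through to the final answer.)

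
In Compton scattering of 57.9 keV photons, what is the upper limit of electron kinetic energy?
10.6969 keV

Maximum energy transfer occurs at θ = 180° (backscattering).

Initial photon: E₀ = 57.9 keV → λ₀ = 21.4135 pm

Maximum Compton shift (at 180°):
Δλ_max = 2λ_C = 2 × 2.4263 = 4.8526 pm

Final wavelength:
λ' = 21.4135 + 4.8526 = 26.2661 pm

Minimum photon energy (maximum energy to electron):
E'_min = hc/λ' = 47.2031 keV

Maximum electron kinetic energy:
K_max = E₀ - E'_min = 57.9000 - 47.2031 = 10.6969 keV

(Intermediate values are shown rounded; full precision is carried through to the final answer.)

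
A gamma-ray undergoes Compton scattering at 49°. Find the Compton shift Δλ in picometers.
0.8345 pm

Using the Compton scattering formula:
Δλ = λ_C(1 - cos θ)

where λ_C = h/(m_e·c) ≈ 2.4263 pm is the Compton wavelength of an electron.

For θ = 49°:
cos(49°) = 0.6561
1 - cos(49°) = 0.3439

Δλ = 2.4263 × 0.3439
Δλ = 0.8345 pm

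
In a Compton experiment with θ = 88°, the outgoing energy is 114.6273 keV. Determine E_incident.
146.3000 keV

Convert final energy to wavelength (hc ≈ 1239.842 keV·pm):
λ' = hc/E' = 1239.842 / 114.6273 = 10.8163 pm

Calculate the Compton shift:
Δλ = λ_C(1 - cos(88°))
Δλ = 2.4263 × (1 - cos(88°))
Δλ = 2.3416 pm

Initial wavelength:
λ = λ' - Δλ = 10.8163 - 2.3416 = 8.4747 pm

Initial energy:
E = hc/λ = 1239.842 / 8.4747 = 146.3000 keV

(Intermediate values are shown rounded; full precision is carried through to the final answer.)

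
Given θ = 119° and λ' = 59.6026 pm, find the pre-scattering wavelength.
56.0000 pm

From λ' = λ + Δλ, we have λ = λ' - Δλ

First calculate the Compton shift:
Δλ = λ_C(1 - cos θ)
Δλ = 2.4263 × (1 - cos(119°))
Δλ = 2.4263 × 1.4848
Δλ = 3.6026 pm

Initial wavelength:
λ = λ' - Δλ
λ = 59.6026 - 3.6026
λ = 56.0000 pm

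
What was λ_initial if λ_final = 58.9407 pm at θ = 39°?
58.4000 pm

From λ' = λ + Δλ, we have λ = λ' - Δλ

First calculate the Compton shift:
Δλ = λ_C(1 - cos θ)
Δλ = 2.4263 × (1 - cos(39°))
Δλ = 2.4263 × 0.2229
Δλ = 0.5407 pm

Initial wavelength:
λ = λ' - Δλ
λ = 58.9407 - 0.5407
λ = 58.4000 pm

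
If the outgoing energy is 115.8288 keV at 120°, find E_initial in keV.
175.5000 keV

Convert final energy to wavelength (hc ≈ 1239.842 keV·pm):
λ' = hc/E' = 1239.842 / 115.8288 = 10.7041 pm

Calculate the Compton shift:
Δλ = λ_C(1 - cos(120°))
Δλ = 2.4263 × (1 - cos(120°))
Δλ = 3.6395 pm

Initial wavelength:
λ = λ' - Δλ = 10.7041 - 3.6395 = 7.0646 pm

Initial energy:
E = hc/λ = 1239.842 / 7.0646 = 175.5000 keV

(Intermediate values are shown rounded; full precision is carried through to the final answer.)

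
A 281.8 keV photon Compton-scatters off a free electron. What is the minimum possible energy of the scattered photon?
134.0030 keV (at θ = 180°)

The scattered photon has minimum energy when its wavelength is maximum, i.e., when the Compton shift Δλ = λ_C(1 − cos θ) is maximum. This occurs at θ = 180° (backscattering), giving Δλ_max = 2λ_C = 4.8526 pm.

Initial wavelength: λ₀ = hc/E₀ = 4.3997 pm
Maximum final wavelength: λ'_max = λ₀ + 2λ_C = 4.3997 + 4.8526 = 9.2523 pm
Minimum final energy: E'_min = hc/λ'_max = 134.0030 keV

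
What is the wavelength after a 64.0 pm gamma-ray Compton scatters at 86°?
66.2571 pm

Using the Compton scattering formula:
λ' = λ + Δλ = λ + λ_C(1 - cos θ)

Given:
- Initial wavelength λ = 64.0 pm
- Scattering angle θ = 86°
- Compton wavelength λ_C ≈ 2.4263 pm

Calculate the shift:
Δλ = 2.4263 × (1 - cos(86°))
Δλ = 2.4263 × 0.9302
Δλ = 2.2571 pm

Final wavelength:
λ' = 64.0 + 2.2571 = 66.2571 pm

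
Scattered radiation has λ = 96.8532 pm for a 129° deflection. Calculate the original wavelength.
92.9000 pm

From λ' = λ + Δλ, we have λ = λ' - Δλ

First calculate the Compton shift:
Δλ = λ_C(1 - cos θ)
Δλ = 2.4263 × (1 - cos(129°))
Δλ = 2.4263 × 1.6293
Δλ = 3.9532 pm

Initial wavelength:
λ = λ' - Δλ
λ = 96.8532 - 3.9532
λ = 92.9000 pm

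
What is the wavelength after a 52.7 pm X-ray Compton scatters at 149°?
57.2061 pm

Using the Compton scattering formula:
λ' = λ + Δλ = λ + λ_C(1 - cos θ)

Given:
- Initial wavelength λ = 52.7 pm
- Scattering angle θ = 149°
- Compton wavelength λ_C ≈ 2.4263 pm

Calculate the shift:
Δλ = 2.4263 × (1 - cos(149°))
Δλ = 2.4263 × 1.8572
Δλ = 4.5061 pm

Final wavelength:
λ' = 52.7 + 4.5061 = 57.2061 pm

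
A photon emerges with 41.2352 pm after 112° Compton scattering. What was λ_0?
37.9000 pm

From λ' = λ + Δλ, we have λ = λ' - Δλ

First calculate the Compton shift:
Δλ = λ_C(1 - cos θ)
Δλ = 2.4263 × (1 - cos(112°))
Δλ = 2.4263 × 1.3746
Δλ = 3.3352 pm

Initial wavelength:
λ = λ' - Δλ
λ = 41.2352 - 3.3352
λ = 37.9000 pm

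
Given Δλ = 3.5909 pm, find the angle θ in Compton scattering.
118.68°

From the Compton formula Δλ = λ_C(1 - cos θ), we can solve for θ:

cos θ = 1 - Δλ/λ_C

Given:
- Δλ = 3.5909 pm
- λ_C = h/(m_e·c) ≈ 2.42631024 pm

cos θ = 1 - 3.5909/2.42631024
cos θ = 1 - 1.479984
cos θ = -0.479984

θ = arccos(-0.479984)
θ = 118.68°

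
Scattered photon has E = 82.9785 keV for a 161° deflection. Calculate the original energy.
121.2999 keV

Convert final energy to wavelength (hc ≈ 1239.842 keV·pm):
λ' = hc/E' = 1239.842 / 82.9785 = 14.9417 pm

Calculate the Compton shift:
Δλ = λ_C(1 - cos(161°))
Δλ = 2.4263 × (1 - cos(161°))
Δλ = 4.7204 pm

Initial wavelength:
λ = λ' - Δλ = 14.9417 - 4.7204 = 10.2213 pm

Initial energy:
E = hc/λ = 1239.842 / 10.2213 = 121.2999 keV

(Intermediate values are shown rounded; full precision is carried through to the final answer.)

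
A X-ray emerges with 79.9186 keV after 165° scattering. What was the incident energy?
115.4000 keV

Convert final energy to wavelength (hc ≈ 1239.842 keV·pm):
λ' = hc/E' = 1239.842 / 79.9186 = 15.5138 pm

Calculate the Compton shift:
Δλ = λ_C(1 - cos(165°))
Δλ = 2.4263 × (1 - cos(165°))
Δλ = 4.7699 pm

Initial wavelength:
λ = λ' - Δλ = 15.5138 - 4.7699 = 10.7439 pm

Initial energy:
E = hc/λ = 1239.842 / 10.7439 = 115.4000 keV

(Intermediate values are shown rounded; full precision is carried through to the final answer.)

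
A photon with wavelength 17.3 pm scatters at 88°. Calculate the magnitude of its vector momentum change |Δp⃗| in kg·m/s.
5.0148e-23 kg·m/s

Photon momentum magnitude is p = h/λ.

Initial momentum:
p₀ = h/λ = 6.6261e-34/1.7300e-11 = 3.8301e-23 kg·m/s

After scattering:
λ' = λ + Δλ = 17.3 + 2.3416 = 19.6416 pm
p' = h/λ' = 6.6261e-34/1.9642e-11 = 3.3735e-23 kg·m/s

Momentum is a vector; the scattered photon's direction makes angle θ = 88° with the incident direction. The magnitude of the vector change Δp⃗ = p⃗₀ − p⃗' is found from the law of cosines:
|Δp⃗|² = p₀² + p'² − 2p₀p'cos θ
|Δp⃗|² = (3.8301e-23)² + (3.3735e-23)² − 2·3.8301e-23·3.3735e-23·cos(88°)
|Δp⃗| = 5.0148e-23 kg·m/s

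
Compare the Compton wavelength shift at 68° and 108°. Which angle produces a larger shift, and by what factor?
108° produces the larger shift by a factor of 2.093

Calculate both shifts using Δλ = λ_C(1 - cos θ):

For θ₁ = 68°:
Δλ₁ = 2.4263 × (1 - cos(68°))
Δλ₁ = 2.4263 × 0.6254
Δλ₁ = 1.5174 pm

For θ₂ = 108°:
Δλ₂ = 2.4263 × (1 - cos(108°))
Δλ₂ = 2.4263 × 1.3090
Δλ₂ = 3.1761 pm

The 108° angle produces the larger shift.
Ratio: 3.1761/1.5174 = 2.093

(Intermediate values are shown rounded; full precision is carried through to the final answer.)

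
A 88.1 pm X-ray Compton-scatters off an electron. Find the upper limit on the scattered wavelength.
92.9526 pm (at θ = 180°)

The Compton shift is Δλ = λ_C(1 − cos θ).

Since cos θ ranges from −1 to 1, the factor (1 − cos θ) ranges from 0 to 2; the maximum shift occurs at θ = 180° (backscattering):
Δλ_max = 2λ_C = 2 × 2.4263 pm = 4.8526 pm

Maximum scattered wavelength:
λ'_max = λ₀ + Δλ_max = 88.1 + 4.8526 = 92.9526 pm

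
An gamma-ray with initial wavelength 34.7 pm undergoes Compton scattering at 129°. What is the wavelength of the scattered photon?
38.6532 pm

Using the Compton scattering formula:
λ' = λ + Δλ = λ + λ_C(1 - cos θ)

Given:
- Initial wavelength λ = 34.7 pm
- Scattering angle θ = 129°
- Compton wavelength λ_C ≈ 2.4263 pm

Calculate the shift:
Δλ = 2.4263 × (1 - cos(129°))
Δλ = 2.4263 × 1.6293
Δλ = 3.9532 pm

Final wavelength:
λ' = 34.7 + 3.9532 = 38.6532 pm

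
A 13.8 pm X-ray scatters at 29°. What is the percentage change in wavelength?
2.2044%

Calculate the Compton shift:
Δλ = λ_C(1 - cos(29°))
Δλ = 2.4263 × (1 - cos(29°))
Δλ = 2.4263 × 0.1254
Δλ = 0.3042 pm

Percentage change:
(Δλ/λ₀) × 100 = (0.3042/13.8) × 100
= 2.2044%

(Intermediate values are shown rounded; full precision is carried through to the final answer.)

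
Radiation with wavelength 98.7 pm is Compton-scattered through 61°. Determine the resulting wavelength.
99.9500 pm

Using the Compton scattering formula:
λ' = λ + Δλ = λ + λ_C(1 - cos θ)

Given:
- Initial wavelength λ = 98.7 pm
- Scattering angle θ = 61°
- Compton wavelength λ_C ≈ 2.4263 pm

Calculate the shift:
Δλ = 2.4263 × (1 - cos(61°))
Δλ = 2.4263 × 0.5152
Δλ = 1.2500 pm

Final wavelength:
λ' = 98.7 + 1.2500 = 99.9500 pm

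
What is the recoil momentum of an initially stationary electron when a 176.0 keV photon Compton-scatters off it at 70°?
9.8962e-23 kg·m/s

The electron is initially at rest, so by conservation of momentum:
p⃗_e = p⃗₀ − p⃗'  (incident photon momentum minus scattered photon momentum)

Photon momentum magnitudes (p = h/λ = E/c):
λ₀ = hc/E₀ = 7.0446 pm → p₀ = h/λ₀ = 9.4059e-23 kg·m/s
Δλ = λ_C(1 − cos 70°) = 1.5965 pm
λ' = 8.6410 pm → p' = h/λ' = 7.6682e-23 kg·m/s

The scattered photon makes angle θ = 70° with the incident direction, so by the law of cosines:
|p⃗_e|² = p₀² + p'² − 2p₀p'cos θ
|p⃗_e|² = (9.4059e-23)² + (7.6682e-23)² − 2·9.4059e-23·7.6682e-23·cos(70°)
|p⃗_e| = 9.8962e-23 kg·m/s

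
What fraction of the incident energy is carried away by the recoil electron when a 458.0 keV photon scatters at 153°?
0.6289 (or 62.89%)

Calculate initial and final photon energies:

Initial: E₀ = 458.0 keV → λ₀ = 2.7071 pm
Compton shift: Δλ = 4.5882 pm
Final wavelength: λ' = 7.2952 pm
Final energy: E' = 169.9520 keV

Fractional energy loss:
(E₀ - E')/E₀ = (458.0000 - 169.9520)/458.0000
= 288.0480/458.0000
= 0.6289
= 62.89%

(Intermediate values are shown rounded; full precision is carried through to the final answer.)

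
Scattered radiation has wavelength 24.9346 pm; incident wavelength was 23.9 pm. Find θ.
55.00°

First find the wavelength shift:
Δλ = λ' - λ = 24.9346 - 23.9 = 1.0346 pm

Using Δλ = λ_C(1 - cos θ), with λ_C = h/(m_e·c) ≈ 2.42631024 pm:
cos θ = 1 - Δλ/λ_C
cos θ = 1 - 1.0346/2.42631024
cos θ = 0.573591

θ = arccos(0.573591)
θ = 55.00°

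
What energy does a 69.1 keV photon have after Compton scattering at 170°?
54.4782 keV

First convert energy to wavelength:
λ = hc/E, with hc ≈ 1239.842 keV·pm (i.e. 1239.842 eV·nm)

For E = 69.1 keV = 69100 eV:
λ = 1239.842 keV·pm / 69.1 keV
λ = 17.9427 pm

Calculate the Compton shift:
Δλ = λ_C(1 - cos(170°)) = 2.4263 × 1.9848
Δλ = 4.8158 pm

Final wavelength:
λ' = 17.9427 + 4.8158 = 22.7585 pm

Final energy:
E' = hc/λ' = 1239.842 / 22.7585 = 54.4782 keV

(Intermediate values are shown rounded; full precision is carried through to the final answer.)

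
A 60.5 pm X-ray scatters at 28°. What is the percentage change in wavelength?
0.4694%

Calculate the Compton shift:
Δλ = λ_C(1 - cos(28°))
Δλ = 2.4263 × (1 - cos(28°))
Δλ = 2.4263 × 0.1171
Δλ = 0.2840 pm

Percentage change:
(Δλ/λ₀) × 100 = (0.2840/60.5) × 100
= 0.4694%

(Intermediate values are shown rounded; full precision is carried through to the final answer.)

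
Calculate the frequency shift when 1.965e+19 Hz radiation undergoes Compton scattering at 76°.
2.114e+18 Hz (decrease)

Convert frequency to wavelength (c = 299792458 m/s):
λ₀ = c/f₀ = 299792458/1.965e+19 = 1.5256614e-11 m = 15.2566 pm

Calculate Compton shift:
Δλ = λ_C(1 - cos(76°)) = 1.8393 pm

Final wavelength:
λ' = λ₀ + Δλ = 15.2566 + 1.8393 = 17.0959 pm

Final frequency:
f' = c/λ' = 299792458/1.7095946e-11 = 1.7535880e+19 Hz

Frequency shift (decrease):
Δf = f₀ - f' = 1.965e+19 - 1.7535880e+19 = 2.114e+18 Hz

(Intermediate values are shown rounded; full precision is carried through to the final answer.)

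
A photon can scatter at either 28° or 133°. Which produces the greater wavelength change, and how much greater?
133° produces the larger shift by a factor of 14.370

Calculate both shifts using Δλ = λ_C(1 - cos θ):

For θ₁ = 28°:
Δλ₁ = 2.4263 × (1 - cos(28°))
Δλ₁ = 2.4263 × 0.1171
Δλ₁ = 0.2840 pm

For θ₂ = 133°:
Δλ₂ = 2.4263 × (1 - cos(133°))
Δλ₂ = 2.4263 × 1.6820
Δλ₂ = 4.0810 pm

The 133° angle produces the larger shift.
Ratio: 4.0810/0.2840 = 14.370

(Intermediate values are shown rounded; full precision is carried through to the final answer.)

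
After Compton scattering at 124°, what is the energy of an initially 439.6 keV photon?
187.7561 keV

First convert energy to wavelength:
λ = hc/E, with hc ≈ 1239.842 keV·pm (i.e. 1239.842 eV·nm)

For E = 439.6 keV = 439600 eV:
λ = 1239.842 keV·pm / 439.6 keV
λ = 2.8204 pm

Calculate the Compton shift:
Δλ = λ_C(1 - cos(124°)) = 2.4263 × 1.5592
Δλ = 3.7831 pm

Final wavelength:
λ' = 2.8204 + 3.7831 = 6.6035 pm

Final energy:
E' = hc/λ' = 1239.842 / 6.6035 = 187.7561 keV

(Intermediate values are shown rounded; full precision is carried through to the final answer.)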